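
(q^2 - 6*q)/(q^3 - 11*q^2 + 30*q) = 1/(q - 5)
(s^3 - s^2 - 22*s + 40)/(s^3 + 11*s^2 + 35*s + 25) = (s^2 - 6*s + 8)/(s^2 + 6*s + 5)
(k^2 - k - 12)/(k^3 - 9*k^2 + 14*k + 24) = (k + 3)/(k^2 - 5*k - 6)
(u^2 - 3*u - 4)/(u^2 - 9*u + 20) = (u + 1)/(u - 5)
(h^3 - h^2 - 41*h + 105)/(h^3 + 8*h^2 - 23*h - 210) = (h - 3)/(h + 6)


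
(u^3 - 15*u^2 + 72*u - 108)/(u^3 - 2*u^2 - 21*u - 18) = (u^2 - 9*u + 18)/(u^2 + 4*u + 3)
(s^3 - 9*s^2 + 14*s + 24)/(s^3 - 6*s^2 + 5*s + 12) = (s - 6)/(s - 3)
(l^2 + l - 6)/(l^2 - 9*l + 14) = (l + 3)/(l - 7)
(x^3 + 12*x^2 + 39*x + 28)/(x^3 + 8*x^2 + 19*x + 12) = (x + 7)/(x + 3)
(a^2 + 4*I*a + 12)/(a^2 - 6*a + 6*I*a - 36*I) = (a - 2*I)/(a - 6)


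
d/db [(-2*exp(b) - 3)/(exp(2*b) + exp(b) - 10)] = ((2*exp(b) + 1)*(2*exp(b) + 3) - 2*exp(2*b) - 2*exp(b) + 20)*exp(b)/(exp(2*b) + exp(b) - 10)^2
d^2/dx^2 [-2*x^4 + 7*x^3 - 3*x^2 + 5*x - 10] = -24*x^2 + 42*x - 6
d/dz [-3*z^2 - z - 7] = -6*z - 1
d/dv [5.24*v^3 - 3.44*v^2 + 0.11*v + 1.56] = 15.72*v^2 - 6.88*v + 0.11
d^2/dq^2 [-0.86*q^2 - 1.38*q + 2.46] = -1.72000000000000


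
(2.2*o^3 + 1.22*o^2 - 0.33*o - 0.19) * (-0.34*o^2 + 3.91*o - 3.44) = -0.748*o^5 + 8.1872*o^4 - 2.6856*o^3 - 5.4225*o^2 + 0.3923*o + 0.6536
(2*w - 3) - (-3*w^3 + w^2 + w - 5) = 3*w^3 - w^2 + w + 2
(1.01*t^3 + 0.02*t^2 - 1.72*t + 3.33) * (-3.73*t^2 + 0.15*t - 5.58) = -3.7673*t^5 + 0.0769*t^4 + 0.7828*t^3 - 12.7905*t^2 + 10.0971*t - 18.5814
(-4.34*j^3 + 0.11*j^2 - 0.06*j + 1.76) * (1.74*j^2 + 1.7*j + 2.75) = -7.5516*j^5 - 7.1866*j^4 - 11.8524*j^3 + 3.2629*j^2 + 2.827*j + 4.84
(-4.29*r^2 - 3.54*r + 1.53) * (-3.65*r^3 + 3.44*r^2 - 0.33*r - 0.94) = 15.6585*r^5 - 1.8366*r^4 - 16.3464*r^3 + 10.464*r^2 + 2.8227*r - 1.4382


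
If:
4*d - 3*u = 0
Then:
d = 3*u/4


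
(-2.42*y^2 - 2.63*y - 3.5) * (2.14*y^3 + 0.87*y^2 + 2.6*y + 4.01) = -5.1788*y^5 - 7.7336*y^4 - 16.0701*y^3 - 19.5872*y^2 - 19.6463*y - 14.035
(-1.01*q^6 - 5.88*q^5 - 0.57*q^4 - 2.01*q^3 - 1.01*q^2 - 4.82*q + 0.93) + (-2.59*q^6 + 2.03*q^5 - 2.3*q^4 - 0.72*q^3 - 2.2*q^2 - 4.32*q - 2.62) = -3.6*q^6 - 3.85*q^5 - 2.87*q^4 - 2.73*q^3 - 3.21*q^2 - 9.14*q - 1.69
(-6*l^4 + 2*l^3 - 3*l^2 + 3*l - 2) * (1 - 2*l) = 12*l^5 - 10*l^4 + 8*l^3 - 9*l^2 + 7*l - 2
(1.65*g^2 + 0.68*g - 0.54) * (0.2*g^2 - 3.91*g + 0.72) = 0.33*g^4 - 6.3155*g^3 - 1.5788*g^2 + 2.601*g - 0.3888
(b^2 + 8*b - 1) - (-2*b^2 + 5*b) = 3*b^2 + 3*b - 1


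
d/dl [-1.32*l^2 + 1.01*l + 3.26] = 1.01 - 2.64*l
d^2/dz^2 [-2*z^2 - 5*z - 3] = -4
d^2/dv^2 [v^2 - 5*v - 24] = 2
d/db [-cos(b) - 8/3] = sin(b)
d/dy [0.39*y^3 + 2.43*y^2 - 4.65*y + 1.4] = 1.17*y^2 + 4.86*y - 4.65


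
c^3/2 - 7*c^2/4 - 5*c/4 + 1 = (c/2 + 1/2)*(c - 4)*(c - 1/2)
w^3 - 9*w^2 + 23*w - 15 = (w - 5)*(w - 3)*(w - 1)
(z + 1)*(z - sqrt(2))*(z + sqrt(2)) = z^3 + z^2 - 2*z - 2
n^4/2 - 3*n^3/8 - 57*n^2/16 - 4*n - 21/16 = (n/2 + 1/2)*(n - 7/2)*(n + 3/4)*(n + 1)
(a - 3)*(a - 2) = a^2 - 5*a + 6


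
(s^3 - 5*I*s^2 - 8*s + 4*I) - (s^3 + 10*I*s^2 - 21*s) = -15*I*s^2 + 13*s + 4*I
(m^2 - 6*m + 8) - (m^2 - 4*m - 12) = 20 - 2*m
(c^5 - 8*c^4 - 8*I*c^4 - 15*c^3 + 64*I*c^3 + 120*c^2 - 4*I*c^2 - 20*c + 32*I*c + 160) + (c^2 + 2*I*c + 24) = c^5 - 8*c^4 - 8*I*c^4 - 15*c^3 + 64*I*c^3 + 121*c^2 - 4*I*c^2 - 20*c + 34*I*c + 184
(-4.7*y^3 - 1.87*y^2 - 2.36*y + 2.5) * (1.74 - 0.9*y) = 4.23*y^4 - 6.495*y^3 - 1.1298*y^2 - 6.3564*y + 4.35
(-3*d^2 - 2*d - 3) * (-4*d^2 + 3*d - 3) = 12*d^4 - d^3 + 15*d^2 - 3*d + 9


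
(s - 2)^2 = s^2 - 4*s + 4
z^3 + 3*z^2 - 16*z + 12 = (z - 2)*(z - 1)*(z + 6)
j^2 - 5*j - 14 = (j - 7)*(j + 2)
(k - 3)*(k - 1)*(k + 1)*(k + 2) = k^4 - k^3 - 7*k^2 + k + 6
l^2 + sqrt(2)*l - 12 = (l - 2*sqrt(2))*(l + 3*sqrt(2))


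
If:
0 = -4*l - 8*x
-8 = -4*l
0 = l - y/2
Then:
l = 2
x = -1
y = 4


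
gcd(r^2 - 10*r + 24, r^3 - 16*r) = r - 4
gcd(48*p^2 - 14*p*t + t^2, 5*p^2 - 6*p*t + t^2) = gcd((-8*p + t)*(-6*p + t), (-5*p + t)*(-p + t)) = 1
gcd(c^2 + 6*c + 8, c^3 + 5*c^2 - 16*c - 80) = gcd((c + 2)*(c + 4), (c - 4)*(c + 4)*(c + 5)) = c + 4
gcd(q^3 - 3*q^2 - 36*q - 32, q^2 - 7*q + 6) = 1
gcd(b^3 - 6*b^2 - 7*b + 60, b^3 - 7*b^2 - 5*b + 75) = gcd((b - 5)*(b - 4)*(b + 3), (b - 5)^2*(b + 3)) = b^2 - 2*b - 15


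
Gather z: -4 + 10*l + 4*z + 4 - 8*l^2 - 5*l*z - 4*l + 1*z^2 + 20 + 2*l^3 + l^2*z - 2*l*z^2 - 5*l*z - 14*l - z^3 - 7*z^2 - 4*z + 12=2*l^3 - 8*l^2 - 8*l - z^3 + z^2*(-2*l - 6) + z*(l^2 - 10*l) + 32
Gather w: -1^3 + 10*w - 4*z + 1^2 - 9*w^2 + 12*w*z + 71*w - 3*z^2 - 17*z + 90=-9*w^2 + w*(12*z + 81) - 3*z^2 - 21*z + 90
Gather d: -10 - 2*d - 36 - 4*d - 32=-6*d - 78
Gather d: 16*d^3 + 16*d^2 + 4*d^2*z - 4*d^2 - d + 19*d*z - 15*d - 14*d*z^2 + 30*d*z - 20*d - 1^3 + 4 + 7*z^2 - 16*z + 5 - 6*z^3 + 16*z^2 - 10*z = 16*d^3 + d^2*(4*z + 12) + d*(-14*z^2 + 49*z - 36) - 6*z^3 + 23*z^2 - 26*z + 8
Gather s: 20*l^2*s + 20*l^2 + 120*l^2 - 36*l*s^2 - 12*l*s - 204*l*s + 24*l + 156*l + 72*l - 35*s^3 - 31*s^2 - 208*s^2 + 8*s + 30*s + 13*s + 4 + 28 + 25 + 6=140*l^2 + 252*l - 35*s^3 + s^2*(-36*l - 239) + s*(20*l^2 - 216*l + 51) + 63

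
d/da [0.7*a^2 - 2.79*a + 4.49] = 1.4*a - 2.79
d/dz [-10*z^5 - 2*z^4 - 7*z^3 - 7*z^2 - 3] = z*(-50*z^3 - 8*z^2 - 21*z - 14)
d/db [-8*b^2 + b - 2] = 1 - 16*b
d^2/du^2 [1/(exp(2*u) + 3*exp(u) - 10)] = (2*(2*exp(u) + 3)^2*exp(u) - (4*exp(u) + 3)*(exp(2*u) + 3*exp(u) - 10))*exp(u)/(exp(2*u) + 3*exp(u) - 10)^3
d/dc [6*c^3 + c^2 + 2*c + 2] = 18*c^2 + 2*c + 2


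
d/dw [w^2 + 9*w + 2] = 2*w + 9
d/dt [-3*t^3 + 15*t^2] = 3*t*(10 - 3*t)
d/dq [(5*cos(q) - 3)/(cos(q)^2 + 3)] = (5*cos(q)^2 - 6*cos(q) - 15)*sin(q)/((sin(q) - 2)^2*(sin(q) + 2)^2)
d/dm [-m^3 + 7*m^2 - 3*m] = -3*m^2 + 14*m - 3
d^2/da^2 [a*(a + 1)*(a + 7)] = 6*a + 16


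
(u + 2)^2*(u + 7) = u^3 + 11*u^2 + 32*u + 28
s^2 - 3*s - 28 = (s - 7)*(s + 4)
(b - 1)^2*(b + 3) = b^3 + b^2 - 5*b + 3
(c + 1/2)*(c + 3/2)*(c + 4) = c^3 + 6*c^2 + 35*c/4 + 3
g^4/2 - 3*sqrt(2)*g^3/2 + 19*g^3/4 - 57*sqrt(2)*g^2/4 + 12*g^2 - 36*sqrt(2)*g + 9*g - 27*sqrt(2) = (g/2 + 1)*(g + 3/2)*(g + 6)*(g - 3*sqrt(2))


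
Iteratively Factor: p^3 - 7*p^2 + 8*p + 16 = (p - 4)*(p^2 - 3*p - 4) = (p - 4)*(p + 1)*(p - 4)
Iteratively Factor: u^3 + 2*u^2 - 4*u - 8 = (u + 2)*(u^2 - 4) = (u - 2)*(u + 2)*(u + 2)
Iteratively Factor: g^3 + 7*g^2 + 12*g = (g + 4)*(g^2 + 3*g) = (g + 3)*(g + 4)*(g)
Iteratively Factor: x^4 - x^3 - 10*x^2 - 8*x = (x + 2)*(x^3 - 3*x^2 - 4*x) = (x + 1)*(x + 2)*(x^2 - 4*x) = (x - 4)*(x + 1)*(x + 2)*(x)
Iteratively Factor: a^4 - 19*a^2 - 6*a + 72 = (a - 2)*(a^3 + 2*a^2 - 15*a - 36) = (a - 2)*(a + 3)*(a^2 - a - 12) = (a - 4)*(a - 2)*(a + 3)*(a + 3)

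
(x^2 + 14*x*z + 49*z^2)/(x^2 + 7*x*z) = (x + 7*z)/x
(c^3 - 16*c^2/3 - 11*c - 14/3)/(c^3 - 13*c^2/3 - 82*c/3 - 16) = (c^2 - 6*c - 7)/(c^2 - 5*c - 24)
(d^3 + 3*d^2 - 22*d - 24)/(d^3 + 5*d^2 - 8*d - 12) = (d - 4)/(d - 2)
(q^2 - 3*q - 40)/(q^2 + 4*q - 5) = (q - 8)/(q - 1)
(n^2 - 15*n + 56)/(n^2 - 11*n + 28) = (n - 8)/(n - 4)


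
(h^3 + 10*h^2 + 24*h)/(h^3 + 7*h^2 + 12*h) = (h + 6)/(h + 3)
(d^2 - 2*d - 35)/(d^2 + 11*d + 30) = (d - 7)/(d + 6)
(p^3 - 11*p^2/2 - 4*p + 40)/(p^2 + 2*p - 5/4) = 2*(p^2 - 8*p + 16)/(2*p - 1)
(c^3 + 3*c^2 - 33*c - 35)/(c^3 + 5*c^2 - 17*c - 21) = (c - 5)/(c - 3)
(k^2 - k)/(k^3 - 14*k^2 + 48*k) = (k - 1)/(k^2 - 14*k + 48)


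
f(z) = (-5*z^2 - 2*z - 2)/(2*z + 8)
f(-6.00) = 42.50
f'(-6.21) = 5.08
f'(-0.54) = 0.59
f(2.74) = -3.34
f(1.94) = -2.08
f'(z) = (-10*z - 2)/(2*z + 8) - 2*(-5*z^2 - 2*z - 2)/(2*z + 8)^2 = (-5*z^2 - 40*z - 6)/(2*(z^2 + 8*z + 16))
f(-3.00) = -20.50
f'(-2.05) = 7.23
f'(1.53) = -1.29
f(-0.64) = -0.41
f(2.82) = -3.48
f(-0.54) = -0.34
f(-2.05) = -4.85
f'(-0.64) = 0.78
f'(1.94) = -1.45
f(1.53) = -1.52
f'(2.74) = -1.69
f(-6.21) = 41.27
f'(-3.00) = 34.50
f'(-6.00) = 6.75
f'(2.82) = -1.70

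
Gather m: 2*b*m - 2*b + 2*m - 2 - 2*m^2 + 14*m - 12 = -2*b - 2*m^2 + m*(2*b + 16) - 14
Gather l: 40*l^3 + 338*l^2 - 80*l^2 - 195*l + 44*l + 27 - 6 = 40*l^3 + 258*l^2 - 151*l + 21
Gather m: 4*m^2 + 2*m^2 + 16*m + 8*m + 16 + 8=6*m^2 + 24*m + 24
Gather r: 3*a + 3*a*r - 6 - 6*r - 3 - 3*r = 3*a + r*(3*a - 9) - 9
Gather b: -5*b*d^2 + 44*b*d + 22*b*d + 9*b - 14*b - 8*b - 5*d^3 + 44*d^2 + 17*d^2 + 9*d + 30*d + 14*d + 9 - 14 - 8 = b*(-5*d^2 + 66*d - 13) - 5*d^3 + 61*d^2 + 53*d - 13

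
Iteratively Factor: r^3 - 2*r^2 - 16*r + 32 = (r - 4)*(r^2 + 2*r - 8) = (r - 4)*(r - 2)*(r + 4)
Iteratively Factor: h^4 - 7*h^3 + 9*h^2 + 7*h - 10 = (h - 5)*(h^3 - 2*h^2 - h + 2) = (h - 5)*(h - 2)*(h^2 - 1) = (h - 5)*(h - 2)*(h - 1)*(h + 1)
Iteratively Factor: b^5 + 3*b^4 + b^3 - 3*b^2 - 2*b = (b + 1)*(b^4 + 2*b^3 - b^2 - 2*b) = (b + 1)^2*(b^3 + b^2 - 2*b) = (b - 1)*(b + 1)^2*(b^2 + 2*b) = b*(b - 1)*(b + 1)^2*(b + 2)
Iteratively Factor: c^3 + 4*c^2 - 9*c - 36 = (c + 4)*(c^2 - 9) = (c - 3)*(c + 4)*(c + 3)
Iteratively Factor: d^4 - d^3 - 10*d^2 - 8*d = (d - 4)*(d^3 + 3*d^2 + 2*d) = (d - 4)*(d + 1)*(d^2 + 2*d) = d*(d - 4)*(d + 1)*(d + 2)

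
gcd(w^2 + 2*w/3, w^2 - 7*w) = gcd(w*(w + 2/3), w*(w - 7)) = w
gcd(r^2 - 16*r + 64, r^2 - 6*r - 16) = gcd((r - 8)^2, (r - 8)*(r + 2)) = r - 8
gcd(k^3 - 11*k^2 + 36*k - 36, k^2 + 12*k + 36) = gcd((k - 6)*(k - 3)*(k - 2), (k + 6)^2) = 1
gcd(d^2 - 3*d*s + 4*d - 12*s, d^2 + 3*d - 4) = d + 4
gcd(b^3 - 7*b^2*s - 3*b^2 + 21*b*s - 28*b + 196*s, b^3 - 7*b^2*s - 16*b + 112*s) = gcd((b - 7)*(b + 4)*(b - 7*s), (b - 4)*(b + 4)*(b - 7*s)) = -b^2 + 7*b*s - 4*b + 28*s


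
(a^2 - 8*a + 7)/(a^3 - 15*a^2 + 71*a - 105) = (a - 1)/(a^2 - 8*a + 15)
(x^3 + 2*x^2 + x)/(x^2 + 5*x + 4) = x*(x + 1)/(x + 4)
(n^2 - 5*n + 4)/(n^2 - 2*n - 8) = (n - 1)/(n + 2)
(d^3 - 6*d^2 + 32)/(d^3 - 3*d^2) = (d^3 - 6*d^2 + 32)/(d^2*(d - 3))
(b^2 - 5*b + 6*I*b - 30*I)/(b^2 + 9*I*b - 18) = (b - 5)/(b + 3*I)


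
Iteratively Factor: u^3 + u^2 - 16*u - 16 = (u + 1)*(u^2 - 16) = (u - 4)*(u + 1)*(u + 4)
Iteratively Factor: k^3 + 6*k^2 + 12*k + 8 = (k + 2)*(k^2 + 4*k + 4) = (k + 2)^2*(k + 2)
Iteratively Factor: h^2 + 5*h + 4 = (h + 1)*(h + 4)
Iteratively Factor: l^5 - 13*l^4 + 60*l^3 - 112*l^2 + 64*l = (l - 1)*(l^4 - 12*l^3 + 48*l^2 - 64*l) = (l - 4)*(l - 1)*(l^3 - 8*l^2 + 16*l) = l*(l - 4)*(l - 1)*(l^2 - 8*l + 16) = l*(l - 4)^2*(l - 1)*(l - 4)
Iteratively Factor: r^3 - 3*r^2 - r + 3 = (r + 1)*(r^2 - 4*r + 3) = (r - 3)*(r + 1)*(r - 1)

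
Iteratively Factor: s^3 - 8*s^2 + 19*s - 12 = (s - 3)*(s^2 - 5*s + 4) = (s - 4)*(s - 3)*(s - 1)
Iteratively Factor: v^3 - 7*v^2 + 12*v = (v - 3)*(v^2 - 4*v) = (v - 4)*(v - 3)*(v)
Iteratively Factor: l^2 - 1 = (l + 1)*(l - 1)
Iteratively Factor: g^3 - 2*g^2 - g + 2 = (g - 1)*(g^2 - g - 2) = (g - 2)*(g - 1)*(g + 1)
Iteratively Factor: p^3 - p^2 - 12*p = (p)*(p^2 - p - 12) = p*(p + 3)*(p - 4)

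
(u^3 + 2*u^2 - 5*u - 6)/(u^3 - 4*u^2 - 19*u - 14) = (u^2 + u - 6)/(u^2 - 5*u - 14)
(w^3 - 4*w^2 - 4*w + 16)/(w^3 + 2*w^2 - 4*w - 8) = (w - 4)/(w + 2)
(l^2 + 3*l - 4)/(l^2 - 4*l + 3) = (l + 4)/(l - 3)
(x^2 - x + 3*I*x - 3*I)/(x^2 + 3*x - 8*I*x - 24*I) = (x^2 + x*(-1 + 3*I) - 3*I)/(x^2 + x*(3 - 8*I) - 24*I)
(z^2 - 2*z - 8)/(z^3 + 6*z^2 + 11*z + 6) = (z - 4)/(z^2 + 4*z + 3)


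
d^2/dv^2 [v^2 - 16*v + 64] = 2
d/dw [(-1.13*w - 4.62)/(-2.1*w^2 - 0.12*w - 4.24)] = (-2.373*w^2 - 19.404*w + 4.2368)/(4.41*w^4 + 0.504*w^3 + 17.8224*w^2 + 1.0176*w + 17.9776)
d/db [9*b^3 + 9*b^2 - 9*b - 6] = 27*b^2 + 18*b - 9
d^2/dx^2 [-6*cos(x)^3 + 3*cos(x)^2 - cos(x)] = 11*cos(x)/2 - 6*cos(2*x) + 27*cos(3*x)/2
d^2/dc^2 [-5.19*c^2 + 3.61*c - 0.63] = -10.3800000000000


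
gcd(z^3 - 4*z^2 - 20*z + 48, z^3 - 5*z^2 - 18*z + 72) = z^2 - 2*z - 24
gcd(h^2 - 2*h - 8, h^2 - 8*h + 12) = 1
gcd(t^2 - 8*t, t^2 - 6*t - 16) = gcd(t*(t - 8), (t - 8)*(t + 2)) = t - 8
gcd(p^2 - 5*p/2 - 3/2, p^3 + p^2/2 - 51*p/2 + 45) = p - 3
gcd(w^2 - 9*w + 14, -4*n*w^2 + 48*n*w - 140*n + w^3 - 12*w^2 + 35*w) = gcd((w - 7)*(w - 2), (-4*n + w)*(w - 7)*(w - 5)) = w - 7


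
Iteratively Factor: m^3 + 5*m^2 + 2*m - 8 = (m - 1)*(m^2 + 6*m + 8) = (m - 1)*(m + 2)*(m + 4)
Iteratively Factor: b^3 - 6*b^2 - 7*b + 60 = (b + 3)*(b^2 - 9*b + 20) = (b - 4)*(b + 3)*(b - 5)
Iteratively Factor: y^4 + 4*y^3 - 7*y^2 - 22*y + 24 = (y + 4)*(y^3 - 7*y + 6) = (y - 2)*(y + 4)*(y^2 + 2*y - 3) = (y - 2)*(y + 3)*(y + 4)*(y - 1)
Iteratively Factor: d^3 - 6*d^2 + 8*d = (d)*(d^2 - 6*d + 8) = d*(d - 2)*(d - 4)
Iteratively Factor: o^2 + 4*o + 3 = (o + 3)*(o + 1)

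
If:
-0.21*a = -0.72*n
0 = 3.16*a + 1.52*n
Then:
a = 0.00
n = 0.00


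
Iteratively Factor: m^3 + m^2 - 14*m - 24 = (m + 2)*(m^2 - m - 12) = (m - 4)*(m + 2)*(m + 3)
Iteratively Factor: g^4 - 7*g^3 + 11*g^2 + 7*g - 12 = (g - 3)*(g^3 - 4*g^2 - g + 4) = (g - 4)*(g - 3)*(g^2 - 1) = (g - 4)*(g - 3)*(g - 1)*(g + 1)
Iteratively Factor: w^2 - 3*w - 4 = (w - 4)*(w + 1)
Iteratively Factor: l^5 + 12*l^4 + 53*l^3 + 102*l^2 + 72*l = (l)*(l^4 + 12*l^3 + 53*l^2 + 102*l + 72) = l*(l + 3)*(l^3 + 9*l^2 + 26*l + 24) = l*(l + 3)^2*(l^2 + 6*l + 8) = l*(l + 3)^2*(l + 4)*(l + 2)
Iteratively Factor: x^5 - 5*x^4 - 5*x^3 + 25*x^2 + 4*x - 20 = (x - 1)*(x^4 - 4*x^3 - 9*x^2 + 16*x + 20) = (x - 1)*(x + 2)*(x^3 - 6*x^2 + 3*x + 10) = (x - 5)*(x - 1)*(x + 2)*(x^2 - x - 2) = (x - 5)*(x - 1)*(x + 1)*(x + 2)*(x - 2)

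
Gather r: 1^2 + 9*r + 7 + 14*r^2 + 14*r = 14*r^2 + 23*r + 8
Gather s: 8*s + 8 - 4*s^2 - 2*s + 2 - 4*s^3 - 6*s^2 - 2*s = -4*s^3 - 10*s^2 + 4*s + 10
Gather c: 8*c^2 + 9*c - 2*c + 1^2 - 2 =8*c^2 + 7*c - 1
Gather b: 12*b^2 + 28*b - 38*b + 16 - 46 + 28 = 12*b^2 - 10*b - 2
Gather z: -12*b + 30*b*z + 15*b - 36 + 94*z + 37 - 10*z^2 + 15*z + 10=3*b - 10*z^2 + z*(30*b + 109) + 11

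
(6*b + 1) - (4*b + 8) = 2*b - 7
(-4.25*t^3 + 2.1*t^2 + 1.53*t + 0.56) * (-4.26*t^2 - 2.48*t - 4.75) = 18.105*t^5 + 1.594*t^4 + 8.4617*t^3 - 16.155*t^2 - 8.6563*t - 2.66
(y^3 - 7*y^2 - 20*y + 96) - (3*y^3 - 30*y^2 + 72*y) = -2*y^3 + 23*y^2 - 92*y + 96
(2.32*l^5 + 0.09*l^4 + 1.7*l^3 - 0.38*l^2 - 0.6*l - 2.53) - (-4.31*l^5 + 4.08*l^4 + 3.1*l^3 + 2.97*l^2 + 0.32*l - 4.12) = 6.63*l^5 - 3.99*l^4 - 1.4*l^3 - 3.35*l^2 - 0.92*l + 1.59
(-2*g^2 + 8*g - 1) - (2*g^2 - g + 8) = -4*g^2 + 9*g - 9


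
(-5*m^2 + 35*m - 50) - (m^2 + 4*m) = -6*m^2 + 31*m - 50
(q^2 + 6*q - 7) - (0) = q^2 + 6*q - 7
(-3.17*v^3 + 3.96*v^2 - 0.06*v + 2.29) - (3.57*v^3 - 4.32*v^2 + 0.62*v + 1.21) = -6.74*v^3 + 8.28*v^2 - 0.68*v + 1.08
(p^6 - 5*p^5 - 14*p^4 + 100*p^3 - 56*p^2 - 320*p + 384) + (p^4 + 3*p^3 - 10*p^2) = p^6 - 5*p^5 - 13*p^4 + 103*p^3 - 66*p^2 - 320*p + 384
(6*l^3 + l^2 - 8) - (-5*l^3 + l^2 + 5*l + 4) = 11*l^3 - 5*l - 12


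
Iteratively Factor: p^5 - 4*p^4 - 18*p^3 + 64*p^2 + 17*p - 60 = (p - 3)*(p^4 - p^3 - 21*p^2 + p + 20) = (p - 3)*(p + 4)*(p^3 - 5*p^2 - p + 5) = (p - 3)*(p - 1)*(p + 4)*(p^2 - 4*p - 5) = (p - 3)*(p - 1)*(p + 1)*(p + 4)*(p - 5)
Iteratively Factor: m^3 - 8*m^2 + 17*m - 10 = (m - 5)*(m^2 - 3*m + 2) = (m - 5)*(m - 2)*(m - 1)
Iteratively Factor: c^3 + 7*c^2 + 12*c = (c + 3)*(c^2 + 4*c) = (c + 3)*(c + 4)*(c)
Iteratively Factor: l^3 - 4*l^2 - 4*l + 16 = (l - 2)*(l^2 - 2*l - 8) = (l - 2)*(l + 2)*(l - 4)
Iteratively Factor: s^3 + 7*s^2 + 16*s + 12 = (s + 2)*(s^2 + 5*s + 6) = (s + 2)*(s + 3)*(s + 2)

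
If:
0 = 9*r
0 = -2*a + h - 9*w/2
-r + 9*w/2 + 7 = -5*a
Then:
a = -9*w/10 - 7/5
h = 27*w/10 - 14/5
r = 0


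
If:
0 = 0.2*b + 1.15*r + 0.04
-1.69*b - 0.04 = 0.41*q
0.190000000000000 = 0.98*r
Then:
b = -1.31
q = 5.32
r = 0.19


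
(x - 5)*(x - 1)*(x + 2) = x^3 - 4*x^2 - 7*x + 10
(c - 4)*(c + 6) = c^2 + 2*c - 24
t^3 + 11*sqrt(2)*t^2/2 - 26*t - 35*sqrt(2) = (t - 5*sqrt(2)/2)*(t + sqrt(2))*(t + 7*sqrt(2))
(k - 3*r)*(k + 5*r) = k^2 + 2*k*r - 15*r^2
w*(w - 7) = w^2 - 7*w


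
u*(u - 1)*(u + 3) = u^3 + 2*u^2 - 3*u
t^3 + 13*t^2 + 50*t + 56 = (t + 2)*(t + 4)*(t + 7)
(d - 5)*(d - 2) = d^2 - 7*d + 10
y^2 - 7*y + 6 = (y - 6)*(y - 1)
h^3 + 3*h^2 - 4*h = h*(h - 1)*(h + 4)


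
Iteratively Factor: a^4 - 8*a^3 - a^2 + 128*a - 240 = (a + 4)*(a^3 - 12*a^2 + 47*a - 60) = (a - 5)*(a + 4)*(a^2 - 7*a + 12) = (a - 5)*(a - 3)*(a + 4)*(a - 4)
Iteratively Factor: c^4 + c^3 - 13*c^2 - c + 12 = (c - 3)*(c^3 + 4*c^2 - c - 4) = (c - 3)*(c - 1)*(c^2 + 5*c + 4) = (c - 3)*(c - 1)*(c + 4)*(c + 1)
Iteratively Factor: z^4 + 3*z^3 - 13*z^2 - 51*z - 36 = (z + 3)*(z^3 - 13*z - 12) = (z + 1)*(z + 3)*(z^2 - z - 12) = (z - 4)*(z + 1)*(z + 3)*(z + 3)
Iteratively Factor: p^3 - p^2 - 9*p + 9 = (p + 3)*(p^2 - 4*p + 3) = (p - 3)*(p + 3)*(p - 1)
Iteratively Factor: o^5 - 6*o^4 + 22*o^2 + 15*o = (o + 1)*(o^4 - 7*o^3 + 7*o^2 + 15*o) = (o - 5)*(o + 1)*(o^3 - 2*o^2 - 3*o) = (o - 5)*(o - 3)*(o + 1)*(o^2 + o) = (o - 5)*(o - 3)*(o + 1)^2*(o)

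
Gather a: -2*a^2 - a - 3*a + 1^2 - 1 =-2*a^2 - 4*a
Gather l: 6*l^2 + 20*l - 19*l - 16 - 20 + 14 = 6*l^2 + l - 22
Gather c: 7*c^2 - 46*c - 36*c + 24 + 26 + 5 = 7*c^2 - 82*c + 55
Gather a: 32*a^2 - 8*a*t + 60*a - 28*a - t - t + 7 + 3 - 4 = 32*a^2 + a*(32 - 8*t) - 2*t + 6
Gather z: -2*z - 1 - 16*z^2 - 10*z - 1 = -16*z^2 - 12*z - 2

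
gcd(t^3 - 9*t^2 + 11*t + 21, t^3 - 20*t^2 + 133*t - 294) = t - 7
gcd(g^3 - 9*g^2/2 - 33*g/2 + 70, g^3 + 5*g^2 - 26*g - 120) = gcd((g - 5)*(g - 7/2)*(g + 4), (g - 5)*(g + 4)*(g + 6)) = g^2 - g - 20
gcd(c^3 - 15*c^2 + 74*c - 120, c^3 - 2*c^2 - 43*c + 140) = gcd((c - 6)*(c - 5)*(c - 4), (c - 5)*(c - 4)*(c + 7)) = c^2 - 9*c + 20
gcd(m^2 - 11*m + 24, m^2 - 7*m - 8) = m - 8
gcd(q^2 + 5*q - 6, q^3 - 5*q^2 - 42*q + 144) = q + 6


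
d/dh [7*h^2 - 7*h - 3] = 14*h - 7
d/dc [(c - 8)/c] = 8/c^2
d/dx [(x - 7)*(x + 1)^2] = (x + 1)*(3*x - 13)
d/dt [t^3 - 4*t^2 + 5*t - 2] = 3*t^2 - 8*t + 5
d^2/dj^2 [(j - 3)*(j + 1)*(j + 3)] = 6*j + 2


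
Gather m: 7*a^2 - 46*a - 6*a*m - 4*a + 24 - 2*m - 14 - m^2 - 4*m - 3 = 7*a^2 - 50*a - m^2 + m*(-6*a - 6) + 7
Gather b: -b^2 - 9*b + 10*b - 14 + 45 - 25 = -b^2 + b + 6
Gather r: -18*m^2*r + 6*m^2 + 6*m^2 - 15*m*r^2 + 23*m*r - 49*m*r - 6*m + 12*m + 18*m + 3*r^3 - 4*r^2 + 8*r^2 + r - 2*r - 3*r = 12*m^2 + 24*m + 3*r^3 + r^2*(4 - 15*m) + r*(-18*m^2 - 26*m - 4)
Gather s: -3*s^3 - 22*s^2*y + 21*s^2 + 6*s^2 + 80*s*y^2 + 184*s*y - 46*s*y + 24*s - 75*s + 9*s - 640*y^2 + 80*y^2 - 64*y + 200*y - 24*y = -3*s^3 + s^2*(27 - 22*y) + s*(80*y^2 + 138*y - 42) - 560*y^2 + 112*y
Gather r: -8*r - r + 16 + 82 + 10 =108 - 9*r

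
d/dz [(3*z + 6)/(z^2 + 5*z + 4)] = 3*(z^2 + 5*z - (z + 2)*(2*z + 5) + 4)/(z^2 + 5*z + 4)^2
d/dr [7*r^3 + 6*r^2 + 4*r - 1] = 21*r^2 + 12*r + 4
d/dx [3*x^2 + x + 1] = 6*x + 1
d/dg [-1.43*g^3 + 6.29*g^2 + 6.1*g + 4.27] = -4.29*g^2 + 12.58*g + 6.1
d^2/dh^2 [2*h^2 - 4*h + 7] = 4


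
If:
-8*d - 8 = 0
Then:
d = -1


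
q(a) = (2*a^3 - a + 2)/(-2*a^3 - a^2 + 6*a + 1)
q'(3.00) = 0.27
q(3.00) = -1.20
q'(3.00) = 0.27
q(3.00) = -1.20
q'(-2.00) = -145.00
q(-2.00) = -12.00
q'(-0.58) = -2.33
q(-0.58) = -0.90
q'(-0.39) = -7.00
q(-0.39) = -1.65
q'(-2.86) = -0.97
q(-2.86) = -1.87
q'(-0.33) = -12.77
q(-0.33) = -2.22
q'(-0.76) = -1.47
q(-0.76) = -0.58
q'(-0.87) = -1.34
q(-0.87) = -0.42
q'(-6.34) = -0.04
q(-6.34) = -1.16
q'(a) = (6*a^2 - 1)/(-2*a^3 - a^2 + 6*a + 1) + (6*a^2 + 2*a - 6)*(2*a^3 - a + 2)/(-2*a^3 - a^2 + 6*a + 1)^2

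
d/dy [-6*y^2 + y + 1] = 1 - 12*y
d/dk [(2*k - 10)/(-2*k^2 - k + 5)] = 4*k*(k - 10)/(4*k^4 + 4*k^3 - 19*k^2 - 10*k + 25)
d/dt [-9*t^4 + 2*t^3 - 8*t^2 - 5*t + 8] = -36*t^3 + 6*t^2 - 16*t - 5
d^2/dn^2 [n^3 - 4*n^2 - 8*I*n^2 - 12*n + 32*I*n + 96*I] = 6*n - 8 - 16*I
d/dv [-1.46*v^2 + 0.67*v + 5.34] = 0.67 - 2.92*v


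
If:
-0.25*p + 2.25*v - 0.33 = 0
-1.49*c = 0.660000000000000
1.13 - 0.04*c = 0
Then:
No Solution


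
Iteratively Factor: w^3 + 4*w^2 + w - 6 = (w - 1)*(w^2 + 5*w + 6) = (w - 1)*(w + 3)*(w + 2)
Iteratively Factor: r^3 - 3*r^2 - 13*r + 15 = (r - 1)*(r^2 - 2*r - 15) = (r - 1)*(r + 3)*(r - 5)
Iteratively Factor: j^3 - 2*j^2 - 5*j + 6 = (j - 1)*(j^2 - j - 6) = (j - 3)*(j - 1)*(j + 2)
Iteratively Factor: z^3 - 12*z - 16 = (z - 4)*(z^2 + 4*z + 4) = (z - 4)*(z + 2)*(z + 2)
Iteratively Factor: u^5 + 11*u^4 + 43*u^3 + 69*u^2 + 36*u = (u + 3)*(u^4 + 8*u^3 + 19*u^2 + 12*u) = (u + 3)*(u + 4)*(u^3 + 4*u^2 + 3*u) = (u + 1)*(u + 3)*(u + 4)*(u^2 + 3*u) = (u + 1)*(u + 3)^2*(u + 4)*(u)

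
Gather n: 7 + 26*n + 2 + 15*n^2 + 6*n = 15*n^2 + 32*n + 9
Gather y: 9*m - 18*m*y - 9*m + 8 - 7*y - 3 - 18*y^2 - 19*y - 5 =-18*y^2 + y*(-18*m - 26)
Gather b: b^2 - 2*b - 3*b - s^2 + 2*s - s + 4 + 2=b^2 - 5*b - s^2 + s + 6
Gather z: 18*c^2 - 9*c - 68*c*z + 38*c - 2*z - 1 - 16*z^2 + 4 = 18*c^2 + 29*c - 16*z^2 + z*(-68*c - 2) + 3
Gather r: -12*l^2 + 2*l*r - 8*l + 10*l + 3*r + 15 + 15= -12*l^2 + 2*l + r*(2*l + 3) + 30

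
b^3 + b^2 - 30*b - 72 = (b - 6)*(b + 3)*(b + 4)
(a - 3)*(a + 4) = a^2 + a - 12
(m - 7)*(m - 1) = m^2 - 8*m + 7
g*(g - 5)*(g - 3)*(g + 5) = g^4 - 3*g^3 - 25*g^2 + 75*g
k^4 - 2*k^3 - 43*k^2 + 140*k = k*(k - 5)*(k - 4)*(k + 7)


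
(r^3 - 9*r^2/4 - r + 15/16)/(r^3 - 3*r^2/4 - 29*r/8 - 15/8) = (r - 1/2)/(r + 1)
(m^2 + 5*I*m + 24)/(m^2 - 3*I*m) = (m + 8*I)/m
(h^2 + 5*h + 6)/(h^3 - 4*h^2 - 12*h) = (h + 3)/(h*(h - 6))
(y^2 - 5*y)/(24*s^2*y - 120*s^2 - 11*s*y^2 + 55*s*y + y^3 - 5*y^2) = y/(24*s^2 - 11*s*y + y^2)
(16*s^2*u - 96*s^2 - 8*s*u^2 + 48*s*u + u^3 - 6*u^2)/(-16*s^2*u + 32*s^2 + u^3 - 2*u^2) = (-4*s*u + 24*s + u^2 - 6*u)/(4*s*u - 8*s + u^2 - 2*u)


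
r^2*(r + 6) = r^3 + 6*r^2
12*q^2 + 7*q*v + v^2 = (3*q + v)*(4*q + v)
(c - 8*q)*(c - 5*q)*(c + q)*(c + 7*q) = c^4 - 5*c^3*q - 57*c^2*q^2 + 229*c*q^3 + 280*q^4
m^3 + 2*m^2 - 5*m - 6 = (m - 2)*(m + 1)*(m + 3)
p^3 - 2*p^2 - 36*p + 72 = (p - 6)*(p - 2)*(p + 6)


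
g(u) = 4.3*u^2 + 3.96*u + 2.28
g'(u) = 8.6*u + 3.96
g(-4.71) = 79.02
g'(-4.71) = -36.55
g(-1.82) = 9.32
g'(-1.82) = -11.69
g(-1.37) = 4.93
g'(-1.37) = -7.82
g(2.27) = 33.43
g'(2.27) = 23.48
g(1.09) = 11.71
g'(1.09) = 13.33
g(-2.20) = 14.38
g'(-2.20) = -14.96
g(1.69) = 21.25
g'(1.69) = 18.49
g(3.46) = 67.46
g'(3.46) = 33.72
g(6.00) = 180.84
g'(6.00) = 55.56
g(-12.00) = 573.96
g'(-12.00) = -99.24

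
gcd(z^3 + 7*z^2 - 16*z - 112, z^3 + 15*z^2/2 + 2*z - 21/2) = z + 7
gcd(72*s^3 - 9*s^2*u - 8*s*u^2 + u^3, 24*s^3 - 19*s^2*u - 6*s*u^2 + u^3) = 24*s^2 + 5*s*u - u^2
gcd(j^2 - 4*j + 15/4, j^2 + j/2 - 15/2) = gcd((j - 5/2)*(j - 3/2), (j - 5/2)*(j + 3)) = j - 5/2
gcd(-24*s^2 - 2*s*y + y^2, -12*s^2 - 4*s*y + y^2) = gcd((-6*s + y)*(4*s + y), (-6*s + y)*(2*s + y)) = -6*s + y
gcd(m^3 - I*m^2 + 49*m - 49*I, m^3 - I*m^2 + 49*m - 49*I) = m^3 - I*m^2 + 49*m - 49*I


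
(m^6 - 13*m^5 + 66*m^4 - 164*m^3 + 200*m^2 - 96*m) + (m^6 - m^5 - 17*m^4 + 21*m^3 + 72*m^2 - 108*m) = 2*m^6 - 14*m^5 + 49*m^4 - 143*m^3 + 272*m^2 - 204*m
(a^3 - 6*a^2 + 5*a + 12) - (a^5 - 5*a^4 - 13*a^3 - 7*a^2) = -a^5 + 5*a^4 + 14*a^3 + a^2 + 5*a + 12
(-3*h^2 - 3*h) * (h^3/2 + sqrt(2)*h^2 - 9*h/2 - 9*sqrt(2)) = -3*h^5/2 - 3*sqrt(2)*h^4 - 3*h^4/2 - 3*sqrt(2)*h^3 + 27*h^3/2 + 27*h^2/2 + 27*sqrt(2)*h^2 + 27*sqrt(2)*h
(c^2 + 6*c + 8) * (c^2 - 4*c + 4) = c^4 + 2*c^3 - 12*c^2 - 8*c + 32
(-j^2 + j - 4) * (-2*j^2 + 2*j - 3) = 2*j^4 - 4*j^3 + 13*j^2 - 11*j + 12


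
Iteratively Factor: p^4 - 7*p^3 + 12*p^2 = (p - 3)*(p^3 - 4*p^2) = p*(p - 3)*(p^2 - 4*p) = p*(p - 4)*(p - 3)*(p)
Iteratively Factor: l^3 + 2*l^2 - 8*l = (l + 4)*(l^2 - 2*l) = l*(l + 4)*(l - 2)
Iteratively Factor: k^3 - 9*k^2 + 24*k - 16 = (k - 1)*(k^2 - 8*k + 16) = (k - 4)*(k - 1)*(k - 4)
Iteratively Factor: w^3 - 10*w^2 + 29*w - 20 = (w - 4)*(w^2 - 6*w + 5) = (w - 5)*(w - 4)*(w - 1)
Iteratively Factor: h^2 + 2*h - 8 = (h + 4)*(h - 2)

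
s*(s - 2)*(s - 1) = s^3 - 3*s^2 + 2*s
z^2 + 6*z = z*(z + 6)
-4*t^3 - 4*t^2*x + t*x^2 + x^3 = (-2*t + x)*(t + x)*(2*t + x)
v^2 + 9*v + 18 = (v + 3)*(v + 6)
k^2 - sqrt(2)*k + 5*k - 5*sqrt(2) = (k + 5)*(k - sqrt(2))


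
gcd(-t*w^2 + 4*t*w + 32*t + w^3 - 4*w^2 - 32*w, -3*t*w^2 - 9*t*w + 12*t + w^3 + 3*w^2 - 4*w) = w + 4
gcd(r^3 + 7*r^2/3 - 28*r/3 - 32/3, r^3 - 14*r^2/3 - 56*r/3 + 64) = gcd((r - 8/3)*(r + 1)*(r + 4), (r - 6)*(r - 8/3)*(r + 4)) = r^2 + 4*r/3 - 32/3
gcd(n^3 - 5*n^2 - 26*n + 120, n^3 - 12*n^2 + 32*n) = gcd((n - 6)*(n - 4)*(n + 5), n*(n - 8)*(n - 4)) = n - 4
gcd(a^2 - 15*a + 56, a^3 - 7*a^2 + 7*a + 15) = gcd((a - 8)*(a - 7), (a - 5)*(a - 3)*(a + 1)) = 1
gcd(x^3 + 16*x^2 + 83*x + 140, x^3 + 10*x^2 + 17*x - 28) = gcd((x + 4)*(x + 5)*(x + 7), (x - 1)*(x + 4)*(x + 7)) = x^2 + 11*x + 28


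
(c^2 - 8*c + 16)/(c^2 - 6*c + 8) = (c - 4)/(c - 2)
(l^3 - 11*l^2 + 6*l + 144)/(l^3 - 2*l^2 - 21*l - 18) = (l - 8)/(l + 1)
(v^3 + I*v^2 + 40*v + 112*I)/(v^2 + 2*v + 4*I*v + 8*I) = (v^2 - 3*I*v + 28)/(v + 2)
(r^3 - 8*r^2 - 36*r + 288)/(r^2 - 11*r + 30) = (r^2 - 2*r - 48)/(r - 5)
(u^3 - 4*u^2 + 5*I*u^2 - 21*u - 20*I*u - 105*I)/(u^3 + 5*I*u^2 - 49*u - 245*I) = (u + 3)/(u + 7)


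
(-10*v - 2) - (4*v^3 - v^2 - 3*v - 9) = -4*v^3 + v^2 - 7*v + 7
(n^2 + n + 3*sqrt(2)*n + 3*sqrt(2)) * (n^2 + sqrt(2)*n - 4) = n^4 + n^3 + 4*sqrt(2)*n^3 + 2*n^2 + 4*sqrt(2)*n^2 - 12*sqrt(2)*n + 2*n - 12*sqrt(2)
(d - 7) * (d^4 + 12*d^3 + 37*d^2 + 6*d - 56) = d^5 + 5*d^4 - 47*d^3 - 253*d^2 - 98*d + 392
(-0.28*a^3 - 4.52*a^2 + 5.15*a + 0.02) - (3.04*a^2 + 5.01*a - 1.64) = -0.28*a^3 - 7.56*a^2 + 0.140000000000001*a + 1.66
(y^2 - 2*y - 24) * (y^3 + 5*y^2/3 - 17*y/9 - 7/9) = y^5 - y^4/3 - 263*y^3/9 - 37*y^2 + 422*y/9 + 56/3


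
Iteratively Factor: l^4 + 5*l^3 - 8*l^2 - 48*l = (l)*(l^3 + 5*l^2 - 8*l - 48) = l*(l - 3)*(l^2 + 8*l + 16) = l*(l - 3)*(l + 4)*(l + 4)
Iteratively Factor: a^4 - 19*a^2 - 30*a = (a - 5)*(a^3 + 5*a^2 + 6*a) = a*(a - 5)*(a^2 + 5*a + 6) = a*(a - 5)*(a + 3)*(a + 2)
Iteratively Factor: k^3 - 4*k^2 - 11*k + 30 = (k + 3)*(k^2 - 7*k + 10) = (k - 2)*(k + 3)*(k - 5)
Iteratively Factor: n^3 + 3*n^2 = (n + 3)*(n^2) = n*(n + 3)*(n)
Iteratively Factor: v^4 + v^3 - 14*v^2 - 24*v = (v)*(v^3 + v^2 - 14*v - 24) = v*(v + 3)*(v^2 - 2*v - 8) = v*(v - 4)*(v + 3)*(v + 2)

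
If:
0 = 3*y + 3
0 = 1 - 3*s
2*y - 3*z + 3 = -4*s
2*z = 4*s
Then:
No Solution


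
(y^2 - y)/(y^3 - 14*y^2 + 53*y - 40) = y/(y^2 - 13*y + 40)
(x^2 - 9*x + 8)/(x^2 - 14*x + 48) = (x - 1)/(x - 6)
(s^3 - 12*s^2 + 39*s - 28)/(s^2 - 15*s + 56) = (s^2 - 5*s + 4)/(s - 8)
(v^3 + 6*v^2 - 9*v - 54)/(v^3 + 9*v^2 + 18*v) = (v - 3)/v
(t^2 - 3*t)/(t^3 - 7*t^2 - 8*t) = (3 - t)/(-t^2 + 7*t + 8)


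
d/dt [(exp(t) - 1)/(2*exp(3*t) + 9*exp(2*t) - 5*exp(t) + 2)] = ((1 - exp(t))*(6*exp(2*t) + 18*exp(t) - 5) + 2*exp(3*t) + 9*exp(2*t) - 5*exp(t) + 2)*exp(t)/(2*exp(3*t) + 9*exp(2*t) - 5*exp(t) + 2)^2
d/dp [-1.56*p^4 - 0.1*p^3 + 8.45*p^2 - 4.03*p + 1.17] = -6.24*p^3 - 0.3*p^2 + 16.9*p - 4.03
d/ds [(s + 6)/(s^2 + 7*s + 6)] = -1/(s^2 + 2*s + 1)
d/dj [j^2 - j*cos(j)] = j*sin(j) + 2*j - cos(j)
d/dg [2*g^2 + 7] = 4*g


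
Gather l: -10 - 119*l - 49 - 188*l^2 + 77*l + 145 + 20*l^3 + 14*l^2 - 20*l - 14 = 20*l^3 - 174*l^2 - 62*l + 72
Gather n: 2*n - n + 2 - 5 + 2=n - 1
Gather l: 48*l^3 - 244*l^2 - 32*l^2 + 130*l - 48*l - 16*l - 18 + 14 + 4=48*l^3 - 276*l^2 + 66*l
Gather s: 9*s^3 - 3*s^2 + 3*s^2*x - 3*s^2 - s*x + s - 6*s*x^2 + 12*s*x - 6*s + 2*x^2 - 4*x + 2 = 9*s^3 + s^2*(3*x - 6) + s*(-6*x^2 + 11*x - 5) + 2*x^2 - 4*x + 2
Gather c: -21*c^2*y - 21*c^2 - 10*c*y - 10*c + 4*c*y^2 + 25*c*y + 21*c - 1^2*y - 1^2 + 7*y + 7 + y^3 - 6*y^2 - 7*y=c^2*(-21*y - 21) + c*(4*y^2 + 15*y + 11) + y^3 - 6*y^2 - y + 6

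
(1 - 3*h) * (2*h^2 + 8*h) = -6*h^3 - 22*h^2 + 8*h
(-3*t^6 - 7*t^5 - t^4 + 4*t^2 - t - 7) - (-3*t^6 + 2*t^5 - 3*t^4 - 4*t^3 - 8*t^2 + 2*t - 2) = -9*t^5 + 2*t^4 + 4*t^3 + 12*t^2 - 3*t - 5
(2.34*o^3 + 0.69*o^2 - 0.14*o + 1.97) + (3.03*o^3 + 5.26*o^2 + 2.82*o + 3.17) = 5.37*o^3 + 5.95*o^2 + 2.68*o + 5.14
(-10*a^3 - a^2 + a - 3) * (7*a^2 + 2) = -70*a^5 - 7*a^4 - 13*a^3 - 23*a^2 + 2*a - 6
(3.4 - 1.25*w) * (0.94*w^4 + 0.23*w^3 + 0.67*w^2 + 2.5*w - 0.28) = -1.175*w^5 + 2.9085*w^4 - 0.0555*w^3 - 0.847*w^2 + 8.85*w - 0.952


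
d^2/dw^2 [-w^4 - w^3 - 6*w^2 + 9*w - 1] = -12*w^2 - 6*w - 12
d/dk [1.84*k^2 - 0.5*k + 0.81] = 3.68*k - 0.5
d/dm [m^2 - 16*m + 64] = 2*m - 16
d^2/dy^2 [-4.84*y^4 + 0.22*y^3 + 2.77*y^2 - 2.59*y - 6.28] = -58.08*y^2 + 1.32*y + 5.54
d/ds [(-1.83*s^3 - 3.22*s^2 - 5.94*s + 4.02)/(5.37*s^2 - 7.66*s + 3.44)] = (-9.8271*s^4 + 28.0356*s^3 + 37.6774*s^2 - 65.3284*s + 10.3596)/(28.8369*s^4 - 82.2684*s^3 + 95.6212*s^2 - 52.7008*s + 11.8336)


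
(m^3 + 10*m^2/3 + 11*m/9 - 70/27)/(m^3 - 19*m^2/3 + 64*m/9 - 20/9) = (9*m^2 + 36*m + 35)/(3*(3*m^2 - 17*m + 10))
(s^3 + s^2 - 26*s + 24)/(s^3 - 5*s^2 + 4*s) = (s + 6)/s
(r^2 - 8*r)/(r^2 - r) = (r - 8)/(r - 1)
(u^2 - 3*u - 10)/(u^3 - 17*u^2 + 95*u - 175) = (u + 2)/(u^2 - 12*u + 35)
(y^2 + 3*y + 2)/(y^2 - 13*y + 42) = (y^2 + 3*y + 2)/(y^2 - 13*y + 42)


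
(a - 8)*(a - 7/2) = a^2 - 23*a/2 + 28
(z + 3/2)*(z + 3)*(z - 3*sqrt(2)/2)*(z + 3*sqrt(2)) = z^4 + 3*sqrt(2)*z^3/2 + 9*z^3/2 - 9*z^2/2 + 27*sqrt(2)*z^2/4 - 81*z/2 + 27*sqrt(2)*z/4 - 81/2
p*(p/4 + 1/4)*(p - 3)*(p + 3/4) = p^4/4 - 5*p^3/16 - 9*p^2/8 - 9*p/16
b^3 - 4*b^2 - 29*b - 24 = (b - 8)*(b + 1)*(b + 3)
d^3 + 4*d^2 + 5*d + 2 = (d + 1)^2*(d + 2)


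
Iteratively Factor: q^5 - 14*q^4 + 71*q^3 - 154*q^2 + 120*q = (q - 2)*(q^4 - 12*q^3 + 47*q^2 - 60*q) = (q - 5)*(q - 2)*(q^3 - 7*q^2 + 12*q) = q*(q - 5)*(q - 2)*(q^2 - 7*q + 12) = q*(q - 5)*(q - 3)*(q - 2)*(q - 4)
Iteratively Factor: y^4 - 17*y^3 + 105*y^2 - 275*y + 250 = (y - 5)*(y^3 - 12*y^2 + 45*y - 50) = (y - 5)*(y - 2)*(y^2 - 10*y + 25) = (y - 5)^2*(y - 2)*(y - 5)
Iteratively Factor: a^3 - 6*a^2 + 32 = (a + 2)*(a^2 - 8*a + 16) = (a - 4)*(a + 2)*(a - 4)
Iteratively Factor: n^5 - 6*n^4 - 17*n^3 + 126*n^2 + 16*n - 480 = (n - 3)*(n^4 - 3*n^3 - 26*n^2 + 48*n + 160) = (n - 3)*(n + 4)*(n^3 - 7*n^2 + 2*n + 40) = (n - 5)*(n - 3)*(n + 4)*(n^2 - 2*n - 8) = (n - 5)*(n - 4)*(n - 3)*(n + 4)*(n + 2)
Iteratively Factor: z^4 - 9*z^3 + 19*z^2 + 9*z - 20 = (z - 4)*(z^3 - 5*z^2 - z + 5) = (z - 4)*(z + 1)*(z^2 - 6*z + 5) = (z - 4)*(z - 1)*(z + 1)*(z - 5)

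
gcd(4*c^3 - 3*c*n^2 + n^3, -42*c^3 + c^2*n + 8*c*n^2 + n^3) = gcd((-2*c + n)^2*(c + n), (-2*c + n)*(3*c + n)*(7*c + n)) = 2*c - n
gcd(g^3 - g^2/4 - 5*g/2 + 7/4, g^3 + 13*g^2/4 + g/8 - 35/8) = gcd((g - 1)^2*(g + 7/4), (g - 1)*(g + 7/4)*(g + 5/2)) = g^2 + 3*g/4 - 7/4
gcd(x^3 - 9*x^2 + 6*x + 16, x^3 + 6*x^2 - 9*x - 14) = x^2 - x - 2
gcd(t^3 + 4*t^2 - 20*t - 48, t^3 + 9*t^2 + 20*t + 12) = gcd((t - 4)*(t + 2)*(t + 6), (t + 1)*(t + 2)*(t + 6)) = t^2 + 8*t + 12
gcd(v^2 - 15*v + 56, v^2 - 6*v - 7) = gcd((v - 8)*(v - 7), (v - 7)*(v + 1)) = v - 7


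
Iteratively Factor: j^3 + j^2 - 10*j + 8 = (j - 2)*(j^2 + 3*j - 4) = (j - 2)*(j - 1)*(j + 4)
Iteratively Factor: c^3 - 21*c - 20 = (c + 4)*(c^2 - 4*c - 5) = (c + 1)*(c + 4)*(c - 5)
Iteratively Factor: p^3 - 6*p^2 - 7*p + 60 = (p - 5)*(p^2 - p - 12) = (p - 5)*(p - 4)*(p + 3)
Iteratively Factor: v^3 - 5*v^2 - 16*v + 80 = (v - 4)*(v^2 - v - 20) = (v - 5)*(v - 4)*(v + 4)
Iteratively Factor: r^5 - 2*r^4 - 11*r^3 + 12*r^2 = (r - 1)*(r^4 - r^3 - 12*r^2) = (r - 1)*(r + 3)*(r^3 - 4*r^2) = r*(r - 1)*(r + 3)*(r^2 - 4*r) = r*(r - 4)*(r - 1)*(r + 3)*(r)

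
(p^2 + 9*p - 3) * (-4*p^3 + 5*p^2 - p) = -4*p^5 - 31*p^4 + 56*p^3 - 24*p^2 + 3*p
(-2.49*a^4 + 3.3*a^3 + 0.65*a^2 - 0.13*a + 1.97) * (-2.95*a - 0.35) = 7.3455*a^5 - 8.8635*a^4 - 3.0725*a^3 + 0.156*a^2 - 5.766*a - 0.6895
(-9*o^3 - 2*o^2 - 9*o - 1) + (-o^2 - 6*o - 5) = -9*o^3 - 3*o^2 - 15*o - 6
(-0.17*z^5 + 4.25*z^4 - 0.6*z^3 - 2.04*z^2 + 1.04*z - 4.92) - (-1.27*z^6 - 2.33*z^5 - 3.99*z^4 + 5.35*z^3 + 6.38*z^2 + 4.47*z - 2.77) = 1.27*z^6 + 2.16*z^5 + 8.24*z^4 - 5.95*z^3 - 8.42*z^2 - 3.43*z - 2.15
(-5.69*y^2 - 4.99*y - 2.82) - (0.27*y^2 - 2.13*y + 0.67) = -5.96*y^2 - 2.86*y - 3.49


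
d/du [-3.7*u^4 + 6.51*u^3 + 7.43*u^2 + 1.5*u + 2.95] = -14.8*u^3 + 19.53*u^2 + 14.86*u + 1.5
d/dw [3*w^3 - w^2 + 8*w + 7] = 9*w^2 - 2*w + 8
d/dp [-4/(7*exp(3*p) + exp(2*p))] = 4*(21*exp(p) + 2)*exp(-2*p)/(7*exp(p) + 1)^2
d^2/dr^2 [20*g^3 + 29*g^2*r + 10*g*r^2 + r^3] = 20*g + 6*r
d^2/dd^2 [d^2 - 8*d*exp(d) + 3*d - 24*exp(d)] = -8*d*exp(d) - 40*exp(d) + 2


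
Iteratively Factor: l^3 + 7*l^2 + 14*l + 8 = (l + 4)*(l^2 + 3*l + 2) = (l + 2)*(l + 4)*(l + 1)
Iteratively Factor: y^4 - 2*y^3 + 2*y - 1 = (y - 1)*(y^3 - y^2 - y + 1) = (y - 1)^2*(y^2 - 1) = (y - 1)^2*(y + 1)*(y - 1)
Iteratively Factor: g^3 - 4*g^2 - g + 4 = (g - 1)*(g^2 - 3*g - 4) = (g - 1)*(g + 1)*(g - 4)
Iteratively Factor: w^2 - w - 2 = (w + 1)*(w - 2)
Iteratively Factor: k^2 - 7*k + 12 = (k - 4)*(k - 3)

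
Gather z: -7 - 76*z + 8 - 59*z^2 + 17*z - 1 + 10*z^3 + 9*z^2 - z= 10*z^3 - 50*z^2 - 60*z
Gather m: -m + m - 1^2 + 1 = 0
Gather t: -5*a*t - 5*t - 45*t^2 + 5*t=-5*a*t - 45*t^2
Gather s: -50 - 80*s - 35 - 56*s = -136*s - 85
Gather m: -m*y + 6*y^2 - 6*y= -m*y + 6*y^2 - 6*y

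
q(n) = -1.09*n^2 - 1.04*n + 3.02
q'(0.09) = -1.24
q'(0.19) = -1.45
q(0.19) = 2.78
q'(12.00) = -27.20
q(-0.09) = 3.10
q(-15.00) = -226.63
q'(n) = -2.18*n - 1.04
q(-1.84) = 1.24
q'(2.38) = -6.23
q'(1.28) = -3.83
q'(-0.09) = -0.84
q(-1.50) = 2.13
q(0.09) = 2.92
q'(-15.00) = 31.66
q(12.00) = -166.42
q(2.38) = -5.63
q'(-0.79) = 0.68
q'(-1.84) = 2.97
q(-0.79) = 3.16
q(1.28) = -0.10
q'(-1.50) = 2.23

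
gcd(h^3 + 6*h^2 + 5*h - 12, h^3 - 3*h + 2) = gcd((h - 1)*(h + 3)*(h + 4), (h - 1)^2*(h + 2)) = h - 1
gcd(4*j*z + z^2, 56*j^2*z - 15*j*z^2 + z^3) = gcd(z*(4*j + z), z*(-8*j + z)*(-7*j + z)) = z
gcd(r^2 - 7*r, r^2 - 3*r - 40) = 1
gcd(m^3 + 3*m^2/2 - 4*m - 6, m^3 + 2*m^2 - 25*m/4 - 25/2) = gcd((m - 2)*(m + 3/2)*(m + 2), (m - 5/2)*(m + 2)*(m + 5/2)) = m + 2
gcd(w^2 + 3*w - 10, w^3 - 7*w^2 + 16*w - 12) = w - 2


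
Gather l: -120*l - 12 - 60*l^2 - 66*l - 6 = -60*l^2 - 186*l - 18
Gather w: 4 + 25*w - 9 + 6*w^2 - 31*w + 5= 6*w^2 - 6*w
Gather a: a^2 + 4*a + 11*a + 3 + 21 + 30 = a^2 + 15*a + 54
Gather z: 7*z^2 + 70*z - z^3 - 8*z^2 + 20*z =-z^3 - z^2 + 90*z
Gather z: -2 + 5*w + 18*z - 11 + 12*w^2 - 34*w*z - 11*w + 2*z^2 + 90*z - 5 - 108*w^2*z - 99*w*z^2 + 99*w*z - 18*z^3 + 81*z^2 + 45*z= 12*w^2 - 6*w - 18*z^3 + z^2*(83 - 99*w) + z*(-108*w^2 + 65*w + 153) - 18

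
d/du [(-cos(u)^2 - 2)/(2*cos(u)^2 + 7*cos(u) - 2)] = (7*cos(u)^2 - 12*cos(u) - 14)*sin(u)/(7*cos(u) + cos(2*u) - 1)^2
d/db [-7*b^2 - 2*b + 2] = -14*b - 2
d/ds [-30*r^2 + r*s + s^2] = r + 2*s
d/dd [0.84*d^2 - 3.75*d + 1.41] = 1.68*d - 3.75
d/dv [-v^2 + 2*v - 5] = 2 - 2*v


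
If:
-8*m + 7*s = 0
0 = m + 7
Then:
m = -7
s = -8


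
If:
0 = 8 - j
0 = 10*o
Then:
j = 8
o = 0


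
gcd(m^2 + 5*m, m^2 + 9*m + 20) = m + 5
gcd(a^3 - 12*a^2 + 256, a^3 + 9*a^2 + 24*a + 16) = a + 4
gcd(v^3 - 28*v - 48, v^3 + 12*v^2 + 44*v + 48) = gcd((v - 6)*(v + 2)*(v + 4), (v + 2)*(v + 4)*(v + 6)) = v^2 + 6*v + 8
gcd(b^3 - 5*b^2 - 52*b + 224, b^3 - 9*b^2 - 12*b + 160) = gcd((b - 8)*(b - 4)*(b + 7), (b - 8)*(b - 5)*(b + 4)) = b - 8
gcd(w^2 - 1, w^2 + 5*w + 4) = w + 1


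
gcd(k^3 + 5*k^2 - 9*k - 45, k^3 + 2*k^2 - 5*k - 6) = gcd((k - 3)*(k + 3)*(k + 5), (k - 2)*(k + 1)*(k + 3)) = k + 3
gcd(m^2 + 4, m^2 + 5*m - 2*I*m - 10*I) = m - 2*I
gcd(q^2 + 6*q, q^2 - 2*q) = q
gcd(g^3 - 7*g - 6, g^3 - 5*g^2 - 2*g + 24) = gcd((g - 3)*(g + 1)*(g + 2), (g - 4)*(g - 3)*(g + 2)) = g^2 - g - 6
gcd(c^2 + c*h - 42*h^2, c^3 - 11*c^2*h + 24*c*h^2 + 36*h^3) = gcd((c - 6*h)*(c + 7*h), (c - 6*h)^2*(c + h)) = c - 6*h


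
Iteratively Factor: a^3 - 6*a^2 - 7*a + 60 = (a + 3)*(a^2 - 9*a + 20) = (a - 5)*(a + 3)*(a - 4)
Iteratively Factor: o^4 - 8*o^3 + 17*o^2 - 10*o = (o - 5)*(o^3 - 3*o^2 + 2*o) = (o - 5)*(o - 2)*(o^2 - o) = (o - 5)*(o - 2)*(o - 1)*(o)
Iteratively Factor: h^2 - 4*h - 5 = (h - 5)*(h + 1)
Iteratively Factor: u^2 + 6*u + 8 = (u + 2)*(u + 4)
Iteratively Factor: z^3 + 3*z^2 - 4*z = (z - 1)*(z^2 + 4*z) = (z - 1)*(z + 4)*(z)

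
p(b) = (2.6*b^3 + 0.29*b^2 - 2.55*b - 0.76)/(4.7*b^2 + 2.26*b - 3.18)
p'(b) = (-9.4*b - 2.26)*(2.6*b^3 + 0.29*b^2 - 2.55*b - 0.76)/(4.7*b^2 + 2.26*b - 3.18)^2 + (7.8*b^2 + 0.58*b - 2.55)/(4.7*b^2 + 2.26*b - 3.18) = (12.22*b^4 + 11.752*b^3 - 12.1636*b^2 + 5.2996*b + 9.8266)/(22.09*b^4 + 21.244*b^3 - 24.7844*b^2 - 14.3736*b + 10.1124)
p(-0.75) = -0.10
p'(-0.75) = -0.42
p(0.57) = 4.49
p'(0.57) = 92.91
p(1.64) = 0.55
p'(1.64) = 0.73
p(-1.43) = -1.29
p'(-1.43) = -0.58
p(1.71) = 0.60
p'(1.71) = 0.70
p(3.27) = 1.56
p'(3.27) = 0.57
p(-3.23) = -2.00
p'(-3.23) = 0.54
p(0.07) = 0.31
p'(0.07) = 1.13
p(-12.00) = -6.84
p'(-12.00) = 0.55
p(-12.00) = -6.84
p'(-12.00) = 0.55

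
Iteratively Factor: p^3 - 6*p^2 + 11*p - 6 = (p - 2)*(p^2 - 4*p + 3) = (p - 2)*(p - 1)*(p - 3)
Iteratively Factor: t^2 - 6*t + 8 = (t - 2)*(t - 4)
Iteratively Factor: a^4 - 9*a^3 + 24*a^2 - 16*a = (a - 4)*(a^3 - 5*a^2 + 4*a) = (a - 4)*(a - 1)*(a^2 - 4*a) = (a - 4)^2*(a - 1)*(a)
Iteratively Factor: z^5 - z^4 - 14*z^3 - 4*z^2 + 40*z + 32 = (z + 1)*(z^4 - 2*z^3 - 12*z^2 + 8*z + 32) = (z + 1)*(z + 2)*(z^3 - 4*z^2 - 4*z + 16) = (z - 4)*(z + 1)*(z + 2)*(z^2 - 4) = (z - 4)*(z - 2)*(z + 1)*(z + 2)*(z + 2)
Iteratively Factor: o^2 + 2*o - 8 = (o - 2)*(o + 4)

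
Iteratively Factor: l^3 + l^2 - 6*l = (l + 3)*(l^2 - 2*l) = l*(l + 3)*(l - 2)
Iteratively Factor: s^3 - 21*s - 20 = (s + 4)*(s^2 - 4*s - 5) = (s + 1)*(s + 4)*(s - 5)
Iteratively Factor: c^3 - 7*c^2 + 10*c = (c)*(c^2 - 7*c + 10) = c*(c - 2)*(c - 5)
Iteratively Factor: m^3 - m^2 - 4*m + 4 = (m - 2)*(m^2 + m - 2) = (m - 2)*(m + 2)*(m - 1)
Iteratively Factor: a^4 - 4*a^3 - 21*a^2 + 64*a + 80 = (a + 1)*(a^3 - 5*a^2 - 16*a + 80) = (a - 5)*(a + 1)*(a^2 - 16) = (a - 5)*(a + 1)*(a + 4)*(a - 4)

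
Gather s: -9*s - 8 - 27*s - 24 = -36*s - 32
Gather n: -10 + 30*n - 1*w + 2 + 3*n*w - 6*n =n*(3*w + 24) - w - 8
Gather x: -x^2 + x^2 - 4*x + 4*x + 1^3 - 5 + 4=0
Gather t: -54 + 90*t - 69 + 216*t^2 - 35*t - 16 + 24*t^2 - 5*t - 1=240*t^2 + 50*t - 140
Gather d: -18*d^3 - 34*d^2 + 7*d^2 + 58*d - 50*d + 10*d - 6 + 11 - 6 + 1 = -18*d^3 - 27*d^2 + 18*d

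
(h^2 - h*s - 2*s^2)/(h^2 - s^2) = (-h + 2*s)/(-h + s)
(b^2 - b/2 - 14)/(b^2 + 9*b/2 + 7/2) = (b - 4)/(b + 1)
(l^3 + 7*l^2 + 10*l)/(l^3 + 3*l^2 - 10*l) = (l + 2)/(l - 2)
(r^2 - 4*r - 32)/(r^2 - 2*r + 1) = (r^2 - 4*r - 32)/(r^2 - 2*r + 1)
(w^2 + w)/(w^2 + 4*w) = (w + 1)/(w + 4)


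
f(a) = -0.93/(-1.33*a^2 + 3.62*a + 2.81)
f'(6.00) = -0.02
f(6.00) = 0.04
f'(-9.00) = 0.00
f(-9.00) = 0.01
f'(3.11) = -2.98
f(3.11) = -0.77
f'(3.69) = -1.53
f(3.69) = 0.48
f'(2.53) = -0.24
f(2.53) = -0.27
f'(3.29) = -45.53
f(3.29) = -2.87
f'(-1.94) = 0.10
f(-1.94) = 0.10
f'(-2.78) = 0.03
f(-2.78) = 0.05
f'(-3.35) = 0.02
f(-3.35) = 0.04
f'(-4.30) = 0.01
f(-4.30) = 0.02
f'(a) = -0.93*(2.66*a - 3.62)/(-1.33*a^2 + 3.62*a + 2.81)^2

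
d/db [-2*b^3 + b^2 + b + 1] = -6*b^2 + 2*b + 1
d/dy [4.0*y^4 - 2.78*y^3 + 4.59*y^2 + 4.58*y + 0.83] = 16.0*y^3 - 8.34*y^2 + 9.18*y + 4.58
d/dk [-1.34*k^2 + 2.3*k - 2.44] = 2.3 - 2.68*k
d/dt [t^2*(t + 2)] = t*(3*t + 4)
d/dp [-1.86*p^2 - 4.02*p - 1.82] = -3.72*p - 4.02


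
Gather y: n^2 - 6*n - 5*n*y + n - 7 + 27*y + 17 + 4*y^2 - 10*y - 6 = n^2 - 5*n + 4*y^2 + y*(17 - 5*n) + 4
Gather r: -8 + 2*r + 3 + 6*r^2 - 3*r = 6*r^2 - r - 5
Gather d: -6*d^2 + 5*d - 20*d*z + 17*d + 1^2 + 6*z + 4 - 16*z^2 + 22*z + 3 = -6*d^2 + d*(22 - 20*z) - 16*z^2 + 28*z + 8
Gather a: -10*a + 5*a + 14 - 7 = 7 - 5*a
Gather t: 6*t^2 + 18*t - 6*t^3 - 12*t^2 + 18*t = -6*t^3 - 6*t^2 + 36*t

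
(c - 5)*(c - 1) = c^2 - 6*c + 5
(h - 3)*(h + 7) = h^2 + 4*h - 21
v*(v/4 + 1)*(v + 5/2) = v^3/4 + 13*v^2/8 + 5*v/2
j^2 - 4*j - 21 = (j - 7)*(j + 3)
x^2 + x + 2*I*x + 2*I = (x + 1)*(x + 2*I)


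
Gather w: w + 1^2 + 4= w + 5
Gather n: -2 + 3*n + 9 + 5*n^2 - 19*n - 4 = 5*n^2 - 16*n + 3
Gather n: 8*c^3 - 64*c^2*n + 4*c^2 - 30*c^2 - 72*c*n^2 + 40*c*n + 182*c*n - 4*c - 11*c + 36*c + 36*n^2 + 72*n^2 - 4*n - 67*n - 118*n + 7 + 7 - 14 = 8*c^3 - 26*c^2 + 21*c + n^2*(108 - 72*c) + n*(-64*c^2 + 222*c - 189)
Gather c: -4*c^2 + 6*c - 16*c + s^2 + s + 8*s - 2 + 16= -4*c^2 - 10*c + s^2 + 9*s + 14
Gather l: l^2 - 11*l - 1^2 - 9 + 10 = l^2 - 11*l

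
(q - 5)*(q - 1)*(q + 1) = q^3 - 5*q^2 - q + 5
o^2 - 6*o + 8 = (o - 4)*(o - 2)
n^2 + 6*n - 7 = (n - 1)*(n + 7)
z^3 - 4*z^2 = z^2*(z - 4)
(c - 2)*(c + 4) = c^2 + 2*c - 8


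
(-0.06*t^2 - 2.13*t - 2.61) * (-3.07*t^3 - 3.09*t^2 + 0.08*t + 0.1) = 0.1842*t^5 + 6.7245*t^4 + 14.5896*t^3 + 7.8885*t^2 - 0.4218*t - 0.261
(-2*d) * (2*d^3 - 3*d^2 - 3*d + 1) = -4*d^4 + 6*d^3 + 6*d^2 - 2*d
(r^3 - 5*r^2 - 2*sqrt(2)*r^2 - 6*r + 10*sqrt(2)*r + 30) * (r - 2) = r^4 - 7*r^3 - 2*sqrt(2)*r^3 + 4*r^2 + 14*sqrt(2)*r^2 - 20*sqrt(2)*r + 42*r - 60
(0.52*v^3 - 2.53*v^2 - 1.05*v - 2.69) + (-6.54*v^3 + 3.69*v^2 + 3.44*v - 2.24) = -6.02*v^3 + 1.16*v^2 + 2.39*v - 4.93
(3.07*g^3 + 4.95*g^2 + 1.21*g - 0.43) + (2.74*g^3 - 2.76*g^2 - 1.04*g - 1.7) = 5.81*g^3 + 2.19*g^2 + 0.17*g - 2.13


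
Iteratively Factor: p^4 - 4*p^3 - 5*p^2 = (p)*(p^3 - 4*p^2 - 5*p) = p*(p - 5)*(p^2 + p) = p^2*(p - 5)*(p + 1)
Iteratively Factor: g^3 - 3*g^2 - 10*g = (g - 5)*(g^2 + 2*g) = (g - 5)*(g + 2)*(g)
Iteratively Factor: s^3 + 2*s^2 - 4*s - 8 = (s - 2)*(s^2 + 4*s + 4) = (s - 2)*(s + 2)*(s + 2)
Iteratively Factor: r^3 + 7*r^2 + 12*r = (r + 4)*(r^2 + 3*r) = (r + 3)*(r + 4)*(r)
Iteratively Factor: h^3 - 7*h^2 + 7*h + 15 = (h - 3)*(h^2 - 4*h - 5) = (h - 5)*(h - 3)*(h + 1)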